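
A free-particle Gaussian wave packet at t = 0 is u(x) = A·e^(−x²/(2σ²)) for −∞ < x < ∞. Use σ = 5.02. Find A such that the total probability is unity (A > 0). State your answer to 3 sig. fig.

Require ∫ |u|² dx = 1 over the whole domain.
∫|u|² dx = A²·(√(π)·σ).
Setting this equal to 1 gives A² = 1/(√(π)·σ).
Plugging in σ = 5.02 yields A = 0.3352.

A ≈ 0.335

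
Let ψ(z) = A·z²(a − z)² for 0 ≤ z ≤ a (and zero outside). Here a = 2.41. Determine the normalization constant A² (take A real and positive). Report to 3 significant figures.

The normalization condition is ∫|ψ|² dz = 1 from 0 to a.
∫|ψ|² dz = A²·(a^9/630).
Setting this equal to 1 gives A² = 1/(a^9/630).
Substituting a = 2.41 gives A² = 0.2297, so A = 0.4793.

A^2 ≈ 0.230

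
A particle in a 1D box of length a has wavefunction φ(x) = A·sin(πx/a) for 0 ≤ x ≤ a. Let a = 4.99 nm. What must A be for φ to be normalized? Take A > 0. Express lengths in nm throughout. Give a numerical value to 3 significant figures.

Require ∫ |φ|² dx = 1 over the whole domain.
Carrying out the integral gives A² · a/2.
So A² = (a/2)^(−1).
Plugging in a = 4.99 yields A = 0.6331.

A ≈ 0.633 nm^(-1/2)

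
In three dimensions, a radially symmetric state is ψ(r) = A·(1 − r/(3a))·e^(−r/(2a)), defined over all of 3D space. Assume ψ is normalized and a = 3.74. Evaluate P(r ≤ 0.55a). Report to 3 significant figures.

P ≈ 0.0417

With dV = 4πr²dr, the probability is ∫|ψ|² dV over r ≤ 0.55a.
Normalization gives A² = 1/(8·π·a^3/3).
Substituting u = r/a, A², 4π and the length scale all cancel in the ratio: P = ∫_{0}^{0.55} u^2·(1 - u/3)^2·e^(-u) du / ∫_{0}^{∞} u^2·(1 - u/3)^2·e^(-u) du.
Using ∫ u^2·(1 - u/3)^2·e^(-u) du = (-u^4 + 2·u^3 - 3·u^2 - 6·u - 6)·e^(-u)/9, the numerator is ≈ 0.027774 and the denominator is 2/3.
The region integral divided by the full integral gives P = 0.04166.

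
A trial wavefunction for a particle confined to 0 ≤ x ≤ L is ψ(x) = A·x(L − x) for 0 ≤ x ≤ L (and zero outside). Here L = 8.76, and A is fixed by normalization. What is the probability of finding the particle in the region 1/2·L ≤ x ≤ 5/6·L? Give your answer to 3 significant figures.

|ψ|² is the probability density, so P = ∫_{1/2·L}^{5/6·L} |ψ|² dx.
Since A² = 1/(L^5/30), this is the region integral divided by the full normalization integral.
Substituting u = x/L, A² and the length scale cancel in the ratio: P = ∫_{1/2}^{5/6} u^2·(1 - u)^2 du / ∫_{0}^{1} u^2·(1 - u)^2 du.
An antiderivative of u^2·(1 - u)^2 is u^3·(6·u^2 - 15·u + 10)/30; evaluating from 1/2 to 5/6 gives ≈ 0.015484, while the full integral is 1/30.
Taking the ratio, P = 301/648.

P ≈ 0.465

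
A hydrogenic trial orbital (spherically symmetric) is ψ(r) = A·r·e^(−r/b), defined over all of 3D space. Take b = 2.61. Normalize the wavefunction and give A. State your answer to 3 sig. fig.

A ≈ 0.0296

Require ∫ |ψ|² 4πr² dr = 1 over the whole domain.
∫|ψ|² 4πr² dr = A²·(3·π·b^5).
So A² = (3·π·b^5)^(−1).
Plugging in b = 2.61 yields A = 0.02960.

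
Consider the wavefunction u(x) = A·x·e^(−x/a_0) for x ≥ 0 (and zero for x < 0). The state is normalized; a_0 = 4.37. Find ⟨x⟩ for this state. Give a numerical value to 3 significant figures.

⟨x⟩ ≈ 6.56

⟨x⟩ = ∫ x |u|² dx over the full domain.
Evaluating both integrals, ⟨x⟩ = 3·a_0/2.
Putting a_0 = 4.37 gives 6.555.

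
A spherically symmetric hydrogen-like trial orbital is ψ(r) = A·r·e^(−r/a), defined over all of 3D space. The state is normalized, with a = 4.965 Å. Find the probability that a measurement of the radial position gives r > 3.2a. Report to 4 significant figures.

P = ∫ |ψ|² 4πr² dr over r > 3.2a.
Normalization gives A² = 1/(3·π·a^5).
Let u = r/a; then A², 4π and the length scale all cancel, so P = ∫_{3.2}^{∞} u^4·e^(-2·u) du ÷ ∫_{0}^{∞} u^4·e^(-2·u) du.
Using ∫ u^4·e^(-2·u) du = -(u^4/2 + u^3 + 3·u^2/2 + 3·u/2 + 3/4)·e^(-2·u), the numerator is ≈ 0.176303 and the denominator is 3/4.
The region integral divided by the full integral gives P = 0.23507.

P ≈ 0.2351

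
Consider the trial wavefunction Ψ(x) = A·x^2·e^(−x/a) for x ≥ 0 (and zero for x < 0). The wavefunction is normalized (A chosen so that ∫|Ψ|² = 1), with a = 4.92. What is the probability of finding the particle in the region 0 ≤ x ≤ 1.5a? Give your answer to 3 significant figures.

P ≈ 0.185

|Ψ|² is the probability density, so P = ∫_{0}^{1.5a} |Ψ|² dx.
The normalization integral ∫|Ψ|²dx over the whole domain equals 3·a^5/4·A², and A² cancels in the ratio.
In terms of u = x/a (A² and the length scale cancel between numerator and denominator), P = [∫_{0}^{1.5} u^4·e^(-2·u) du] / [∫_{0}^{∞} u^4·e^(-2·u) du].
Using ∫ u^4·e^(-2·u) du = -(u^4/2 + u^3 + 3·u^2/2 + 3·u/2 + 3/4)·e^(-2·u), the numerator is 3/4 - 393·e^(-3)/32 and the denominator is 3/4.
This works out to P = 0.1847.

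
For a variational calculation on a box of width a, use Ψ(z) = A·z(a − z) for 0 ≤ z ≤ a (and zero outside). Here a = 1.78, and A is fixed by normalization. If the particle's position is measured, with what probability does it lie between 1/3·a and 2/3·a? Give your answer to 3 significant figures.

The probability is P = ∫ |Ψ|² dz over [1/3·a, 2/3·a].
The normalization integral ∫|Ψ|²dz over the whole domain equals a^5/30·A², and A² cancels in the ratio.
Substituting u = z/a, A² and the length scale cancel in the ratio: P = ∫_{1/3}^{2/3} u^2·(1 - u)^2 du / ∫_{0}^{1} u^2·(1 - u)^2 du.
An antiderivative of u^2·(1 - u)^2 is u^3·(6·u^2 - 15·u + 10)/30; evaluating from 1/3 to 2/3 gives 47/2430, while the full integral is 1/30.
Taking the ratio, P = 47/81.

P ≈ 0.580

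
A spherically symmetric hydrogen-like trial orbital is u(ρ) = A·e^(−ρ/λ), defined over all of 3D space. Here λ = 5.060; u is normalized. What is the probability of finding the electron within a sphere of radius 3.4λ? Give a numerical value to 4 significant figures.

P = ∫ |u|² 4πρ² dρ over ρ ≤ 3.4λ.
The full normalization integral is A²·[π·λ^3] = 1, fixing A².
Substituting t = ρ/λ, A², 4π and the length scale all cancel in the ratio: P = ∫_{0}^{3.4} t^2·e^(-2·t) dt / ∫_{0}^{∞} t^2·e^(-2·t) dt.
Using ∫ t^2·e^(-2·t) dt = -(2·t^2 + 2·t + 1)·e^(-2·t)/4, the numerator is 1/4 - 773·e^(-34/5)/100 and the denominator is 1/4.
This evaluates to P = 0.96556.

P ≈ 0.9656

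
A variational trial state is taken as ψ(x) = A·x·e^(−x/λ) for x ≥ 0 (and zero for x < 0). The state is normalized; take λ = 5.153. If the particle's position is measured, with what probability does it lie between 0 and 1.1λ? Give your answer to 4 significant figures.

The probability is P = ∫ |ψ|² dx over [0, 1.1λ].
The normalization integral ∫|ψ|²dx over the whole domain equals λ^3/4·A², and A² cancels in the ratio.
Substituting u = x/λ, A² and the length scale cancel in the ratio: P = ∫_{0}^{1.1} u^2·e^(-2·u) du / ∫_{0}^{∞} u^2·e^(-2·u) du.
With ∫ u^2·e^(-2·u) du = -(2·u^2 + 2·u + 1)·e^(-2·u)/4 + C, the region integral is 1/4 - 281·e^(-11/5)/200 and the full one is 1/4.
Evaluating gives P = 0.37729.

P ≈ 0.3773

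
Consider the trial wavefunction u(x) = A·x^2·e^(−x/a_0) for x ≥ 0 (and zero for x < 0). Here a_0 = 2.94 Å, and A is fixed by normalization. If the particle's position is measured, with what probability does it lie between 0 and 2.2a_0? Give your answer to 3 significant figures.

P ≈ 0.449

|u|² is the probability density, so P = ∫_{0}^{2.2a_0} |u|² dx.
Since A² = 1/(3·a_0^5/4), this is the region integral divided by the full normalization integral.
In terms of t = x/a_0 (A² and the length scale cancel between numerator and denominator), P = [∫_{0}^{2.2} t^4·e^(-2·t) dt] / [∫_{0}^{∞} t^4·e^(-2·t) dt].
An antiderivative of t^4·e^(-2·t) is -(t^4/2 + t^3 + 3·t^2/2 + 3·t/2 + 3/4)·e^(-2·t); evaluating from 0 to 2.2 gives ≈ 0.33661, while the full integral is 3/4.
Taking the ratio, P = 0.4488.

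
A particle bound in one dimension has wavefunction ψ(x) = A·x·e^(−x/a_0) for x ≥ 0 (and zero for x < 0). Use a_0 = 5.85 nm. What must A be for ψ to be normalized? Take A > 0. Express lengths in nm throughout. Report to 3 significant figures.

Normalization requires ∫|ψ|² dx = 1, integrated from 0 to ∞.
The integral (without the A² prefactor) comes out to a_0^3/4.
Hence A² = 1/[a_0^3/4].
Plugging in a_0 = 5.85 yields A = 0.1414.

A ≈ 0.141 nm^(-3/2)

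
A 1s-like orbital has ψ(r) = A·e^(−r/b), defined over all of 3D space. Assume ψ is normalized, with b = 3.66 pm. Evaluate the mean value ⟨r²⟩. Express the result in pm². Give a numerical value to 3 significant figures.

The expectation value is the |ψ|²-weighted average of r^2: ∫ r^2|ψ|² 4πr² dr.
Recall ∫₀^∞ r^m e^(−r/β) dr = m!·β^(m+1), the ratio of the moment integral to the normalization integral gives ⟨r²⟩ = 3·b^2.
Putting b = 3.66 gives 40.19.

⟨r^2⟩ ≈ 40.2 pm^2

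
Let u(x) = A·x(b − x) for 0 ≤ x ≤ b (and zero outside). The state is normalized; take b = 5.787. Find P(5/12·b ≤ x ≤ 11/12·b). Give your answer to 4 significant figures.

P ≈ 0.6483

The probability is P = ∫ |u|² dx over [5/12·b, 11/12·b].
Since A² = 1/(b^5/30), this is the region integral divided by the full normalization integral.
Let t = x/b; then A² and the length scale cancel, so P = ∫_{5/12}^{11/12} t^2·(1 - t)^2 dt ÷ ∫_{0}^{1} t^2·(1 - t)^2 dt.
Using ∫ t^2·(1 - t)^2 dt = t^3·(6·t^2 - 15·t + 10)/30, the numerator is ≈ 0.0216098 and the denominator is 1/30.
The result is P = 4481/6912.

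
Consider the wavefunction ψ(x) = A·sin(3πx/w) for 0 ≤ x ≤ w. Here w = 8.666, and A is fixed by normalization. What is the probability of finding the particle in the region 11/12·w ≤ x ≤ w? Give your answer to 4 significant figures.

P = ∫_{11/12·w}^{w} |ψ(x)|² dx.
The normalization integral ∫|ψ|²dx over the whole domain equals w/2·A², and A² cancels in the ratio.
Let u = x/w; then A² and the length scale cancel, so P = ∫_{11/12}^{1} sin(3·π·u)^2 du ÷ ∫_{0}^{1} sin(3·π·u)^2 du.
Using ∫ sin(3·π·u)^2 du = u/2 - sin(6·π·u)/(12·π), the numerator is 1/24 - 1/(12·π) and the denominator is 1/2.
Evaluating gives P = (-2 + π)/(12·π).

P ≈ 0.03028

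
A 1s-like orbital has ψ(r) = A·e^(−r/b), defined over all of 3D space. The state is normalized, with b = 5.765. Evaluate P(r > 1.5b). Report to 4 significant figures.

With dV = 4πr²dr, the probability is ∫|ψ|² dV over r > 1.5b.
The full normalization integral is A²·[π·b^3] = 1, fixing A².
Let u = r/b; then A², 4π and the length scale all cancel, so P = ∫_{1.5}^{∞} u^2·e^(-2·u) du ÷ ∫_{0}^{∞} u^2·e^(-2·u) du.
With ∫ u^2·e^(-2·u) du = -(2·u^2 + 2·u + 1)·e^(-2·u)/4 + C, the region integral is 17·e^(-3)/8 and the full one is 1/4.
Taking the ratio yields P = 0.42319.

P ≈ 0.4232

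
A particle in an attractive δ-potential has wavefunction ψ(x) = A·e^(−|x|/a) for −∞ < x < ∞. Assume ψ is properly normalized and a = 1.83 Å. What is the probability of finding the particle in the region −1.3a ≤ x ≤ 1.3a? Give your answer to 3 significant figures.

P ≈ 0.926

|ψ|² is the probability density, so P = ∫_{−1.3a}^{1.3a} |ψ|² dx.
The normalization integral ∫|ψ|²dx over the whole domain equals a·A², and A² cancels in the ratio.
Both integrals are even about x = 0, so only the x ≥ 0 halves are needed (the factors of 2 cancel). In terms of u = x/a (A² and the length scale cancel between numerator and denominator), P = [∫_{0}^{1.3} e^(-2·u) du] / [∫_{0}^{∞} e^(-2·u) du].
With ∫ e^(-2·u) du = -e^(-2·u)/2 + C, the region integral is 1/2 - e^(-13/5)/2 and the full one is 1/2.
The result is P = 0.9257.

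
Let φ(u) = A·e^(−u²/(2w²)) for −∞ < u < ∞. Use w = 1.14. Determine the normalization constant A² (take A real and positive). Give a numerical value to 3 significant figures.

A^2 ≈ 0.495

The normalization condition is ∫|φ|² du = 1 from −∞ to ∞.
The integral (without the A² prefactor) comes out to √(π)·w.
Plugging in w = 1.14 yields A = 0.7035.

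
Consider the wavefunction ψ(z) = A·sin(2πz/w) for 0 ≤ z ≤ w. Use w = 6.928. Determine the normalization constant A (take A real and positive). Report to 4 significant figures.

We need A² ∫|f|² dz = 1, taking the integral from 0 to w.
Using sin²θ = (1 − cos 2θ)/2, with ψ = A·sin(2πz/w), the integral evaluates to A²·[w/2].
Hence A² = 1/[w/2].
Plugging in w = 6.928 yields A = 0.53729.

A ≈ 0.5373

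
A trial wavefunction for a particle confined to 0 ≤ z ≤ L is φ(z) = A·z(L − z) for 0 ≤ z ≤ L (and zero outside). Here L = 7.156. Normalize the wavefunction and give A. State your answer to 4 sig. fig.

A ≈ 0.03998

We need A² ∫|f|² dz = 1, taking the integral from 0 to L.
Carrying out the integral gives A² · L^5/30.
So A² = (L^5/30)^(−1).
Substituting L = 7.156 gives A² = 0.0015987, so A = 0.039984.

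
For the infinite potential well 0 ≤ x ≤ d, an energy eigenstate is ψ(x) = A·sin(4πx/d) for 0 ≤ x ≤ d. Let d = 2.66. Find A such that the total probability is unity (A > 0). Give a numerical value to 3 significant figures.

A ≈ 0.867

Require ∫ |ψ|² dx = 1 over the whole domain.
The integral (without the A² prefactor) comes out to d/2.
Hence A² = 1/[d/2].
Plugging in d = 2.66 yields A = 0.8671.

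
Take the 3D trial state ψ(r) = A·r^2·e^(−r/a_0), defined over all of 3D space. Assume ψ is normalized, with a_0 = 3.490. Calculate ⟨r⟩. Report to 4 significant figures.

By definition ⟨r⟩ = ∫ r |ψ(r)|² 4πr² dr.
Evaluating both integrals, ⟨r⟩ = 7·a_0/2.
With a_0 = 3.490, ⟨r⟩ = 12.215.

⟨r⟩ ≈ 12.22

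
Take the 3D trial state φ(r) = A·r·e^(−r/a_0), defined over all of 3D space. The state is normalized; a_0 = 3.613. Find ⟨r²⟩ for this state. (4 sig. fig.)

⟨r^2⟩ ≈ 97.90

By definition ⟨r²⟩ = ∫ r^2 |φ(r)|² 4πr² dr.
Since the A² factors cancel between numerator and denominator, ⟨r²⟩ = 15·a_0^2/2.
Putting a_0 = 3.613 gives 97.903.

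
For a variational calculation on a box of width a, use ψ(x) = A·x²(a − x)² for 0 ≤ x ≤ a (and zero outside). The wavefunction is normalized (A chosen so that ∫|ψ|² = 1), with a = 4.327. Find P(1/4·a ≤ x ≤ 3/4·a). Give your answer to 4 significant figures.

The probability is P = ∫ |ψ|² dx over [1/4·a, 3/4·a].
The normalization integral ∫|ψ|²dx over the whole domain equals a^9/630·A², and A² cancels in the ratio.
Substituting u = x/a, A² and the length scale cancel in the ratio: P = ∫_{1/4}^{3/4} u^4·(1 - u)^4 du / ∫_{0}^{1} u^4·(1 - u)^4 du.
With ∫ u^4·(1 - u)^4 du = u^5·(70·u^4 - 315·u^3 + 540·u^2 - 420·u + 126)/630 + C, the region integral is ≈ 0.00143198 and the full one is 1/630.
Evaluating gives P = 0.90215.

P ≈ 0.9021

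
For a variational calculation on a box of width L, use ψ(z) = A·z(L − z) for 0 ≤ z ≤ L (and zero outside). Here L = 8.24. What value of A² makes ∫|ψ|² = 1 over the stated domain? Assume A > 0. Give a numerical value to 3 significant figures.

Normalization requires ∫|ψ|² dz = 1, integrated from 0 to L.
Expanding the polynomial and integrating term by term, carrying out the integral gives A² · L^5/30.
Setting this equal to 1 gives A² = 1/(L^5/30).
Substituting L = 8.24 gives A² = 0.0007897, so A = 0.02810.

A^2 ≈ 0.000790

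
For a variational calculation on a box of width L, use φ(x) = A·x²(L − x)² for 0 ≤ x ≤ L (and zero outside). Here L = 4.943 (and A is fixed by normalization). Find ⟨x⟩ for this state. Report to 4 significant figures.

⟨x⟩ ≈ 2.472

The expectation value is the |φ|²-weighted average of x: ∫ x|φ|² dx.
Expanding the polynomial and integrating term by term, evaluating both integrals, ⟨x⟩ = L/2.
With L = 4.943, ⟨x⟩ = 2.4715.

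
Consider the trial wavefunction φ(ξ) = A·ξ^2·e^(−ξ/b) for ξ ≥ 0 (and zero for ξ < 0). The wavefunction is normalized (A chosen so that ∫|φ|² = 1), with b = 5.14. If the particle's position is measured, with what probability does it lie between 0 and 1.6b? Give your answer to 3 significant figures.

|φ|² is the probability density, so P = ∫_{0}^{1.6b} |φ|² dξ.
With A² fixed by ∫|φ|² = 1, i.e. A² = (3·b^5/4)^(−1), substitute and integrate.
In terms of u = ξ/b (A² and the length scale cancel between numerator and denominator), P = [∫_{0}^{1.6} u^4·e^(-2·u) du] / [∫_{0}^{∞} u^4·e^(-2·u) du].
Using ∫ u^4·e^(-2·u) du = -(u^4/2 + u^3 + 3·u^2/2 + 3·u/2 + 3/4)·e^(-2·u), the numerator is ≈ 0.16454 and the denominator is 3/4.
This works out to P = 0.2194.

P ≈ 0.219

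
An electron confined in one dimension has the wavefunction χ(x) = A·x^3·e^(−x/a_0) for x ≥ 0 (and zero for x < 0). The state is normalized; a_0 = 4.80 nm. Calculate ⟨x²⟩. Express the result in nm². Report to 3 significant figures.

⟨x²⟩ = ∫ x^2 |χ|² dx over the full domain.
Recall ∫₀^∞ x^m e^(−x/β) dx = m!·β^(m+1), since the A² factors cancel between numerator and denominator, ⟨x²⟩ = 14·a_0^2.
With a_0 = 4.80, ⟨x^2⟩ = 322.6.

⟨x^2⟩ ≈ 323 nm^2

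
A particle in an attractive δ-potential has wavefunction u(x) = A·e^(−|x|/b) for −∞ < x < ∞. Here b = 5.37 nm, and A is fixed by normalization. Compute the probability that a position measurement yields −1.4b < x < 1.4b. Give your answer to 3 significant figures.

P ≈ 0.939

P = ∫_{−1.4b}^{1.4b} |u(x)|² dx.
The normalization integral ∫|u|²dx over the whole domain equals b·A², and A² cancels in the ratio.
By symmetry take twice the x ≥ 0 contribution in numerator and denominator; the 2's cancel. Substituting t = x/b, A² and the length scale cancel in the ratio: P = ∫_{0}^{1.4} e^(-2·t) dt / ∫_{0}^{∞} e^(-2·t) dt.
Using ∫ e^(-2·t) dt = -e^(-2·t)/2, the numerator is 1/2 - e^(-14/5)/2 and the denominator is 1/2.
Evaluating gives P = 0.9392.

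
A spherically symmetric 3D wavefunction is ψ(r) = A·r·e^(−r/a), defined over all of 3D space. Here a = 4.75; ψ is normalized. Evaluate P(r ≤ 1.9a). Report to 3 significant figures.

P ≈ 0.332

With dV = 4πr²dr, the probability is ∫|ψ|² dV over r ≤ 1.9a.
A² is fixed by ∫₀^∞ 4πr²|ψ|² dr = 1, i.e. A² = (3·π·a^5)^(−1).
Let u = r/a; then A², 4π and the length scale all cancel, so P = ∫_{0}^{1.9} u^4·e^(-2·u) du ÷ ∫_{0}^{∞} u^4·e^(-2·u) du.
Using ∫ u^4·e^(-2·u) du = -(u^4/2 + u^3 + 3·u^2/2 + 3·u/2 + 3/4)·e^(-2·u), the numerator is ≈ 0.24912 and the denominator is 3/4.
Taking the ratio yields P = 0.3322.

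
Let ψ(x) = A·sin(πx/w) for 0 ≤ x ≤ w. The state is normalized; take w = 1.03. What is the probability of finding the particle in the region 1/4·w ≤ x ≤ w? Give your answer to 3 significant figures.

P ≈ 0.909

|ψ|² is the probability density, so P = ∫_{1/4·w}^{w} |ψ|² dx.
Since A² = 1/(w/2), this is the region integral divided by the full normalization integral.
In terms of u = x/w (A² and the length scale cancel between numerator and denominator), P = [∫_{1/4}^{1} sin(π·u)^2 du] / [∫_{0}^{1} sin(π·u)^2 du].
With ∫ sin(π·u)^2 du = u/2 - sin(2·π·u)/(4·π) + C, the region integral is 1/(4·π) + 3/8 and the full one is 1/2.
The result is P = (2 + 3·π)/(4·π).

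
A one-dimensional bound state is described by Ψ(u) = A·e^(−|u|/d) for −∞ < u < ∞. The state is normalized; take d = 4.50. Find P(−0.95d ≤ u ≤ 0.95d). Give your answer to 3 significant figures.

P ≈ 0.850

|Ψ|² is the probability density, so P = ∫_{−0.95d}^{0.95d} |Ψ|² du.
Since A² = 1/(d), this is the region integral divided by the full normalization integral.
Both integrals are even about u = 0, so only the u ≥ 0 halves are needed (the factors of 2 cancel). Substituting t = u/d, A² and the length scale cancel in the ratio: P = ∫_{0}^{0.95} e^(-2·t) dt / ∫_{0}^{∞} e^(-2·t) dt.
Using ∫ e^(-2·t) dt = -e^(-2·t)/2, the numerator is 1/2 - e^(-19/10)/2 and the denominator is 1/2.
Evaluating gives P = 0.8504.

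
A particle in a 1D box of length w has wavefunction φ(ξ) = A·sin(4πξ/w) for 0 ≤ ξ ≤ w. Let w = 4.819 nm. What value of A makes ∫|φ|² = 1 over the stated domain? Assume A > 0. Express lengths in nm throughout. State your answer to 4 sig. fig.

A ≈ 0.6442 nm^(-1/2)

The normalization condition is ∫|φ|² dξ = 1 from 0 to w.
Using sin²θ = (1 − cos 2θ)/2, carrying out the integral gives A² · w/2.
Hence A² = 1/[w/2].
Plugging in w = 4.819 yields A = 0.64422.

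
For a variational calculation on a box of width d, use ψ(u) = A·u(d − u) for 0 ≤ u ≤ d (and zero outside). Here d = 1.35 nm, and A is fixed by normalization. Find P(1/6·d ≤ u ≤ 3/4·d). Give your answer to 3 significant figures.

The probability is P = ∫ |ψ|² du over [1/6·d, 3/4·d].
The normalization integral ∫|ψ|²du over the whole domain equals d^5/30·A², and A² cancels in the ratio.
In terms of t = u/d (A² and the length scale cancel between numerator and denominator), P = [∫_{1/6}^{3/4} t^2·(1 - t)^2 dt] / [∫_{0}^{1} t^2·(1 - t)^2 dt].
Using ∫ t^2·(1 - t)^2 dt = t^3·(6·t^2 - 15·t + 10)/30, the numerator is ≈ 0.028700 and the denominator is 1/30.
This works out to P = 0.8610.

P ≈ 0.861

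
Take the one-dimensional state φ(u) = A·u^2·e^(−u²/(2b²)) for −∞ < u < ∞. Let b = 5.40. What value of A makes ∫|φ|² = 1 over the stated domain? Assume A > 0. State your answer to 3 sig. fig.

A ≈ 0.0128

The normalization condition is ∫|φ|² du = 1 from −∞ to ∞.
The integral (without the A² prefactor) comes out to 3·√(π)·b^5/4.
So A² = (3·√(π)·b^5/4)^(−1).
With b = 5.40: A² = 0.0001638 and A = 0.01280.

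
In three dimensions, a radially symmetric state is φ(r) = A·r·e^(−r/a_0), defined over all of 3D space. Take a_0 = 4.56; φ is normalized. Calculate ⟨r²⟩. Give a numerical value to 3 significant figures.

⟨r^2⟩ ≈ 156

⟨r²⟩ = ∫ r^2 |φ|² 4πr² dr over the full domain.
The ratio of the moment integral to the normalization integral gives ⟨r²⟩ = 15·a_0^2/2.
Putting a_0 = 4.56 gives 156.0.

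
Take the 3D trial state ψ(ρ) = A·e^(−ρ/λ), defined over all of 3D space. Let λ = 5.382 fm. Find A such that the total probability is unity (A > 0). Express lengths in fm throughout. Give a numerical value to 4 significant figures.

A ≈ 0.04519 fm^(-3/2)

Normalization requires ∫|ψ|² 4πρ² dρ = 1, integrated from 0 to ∞.
The angular integral contributes 4π, leaving ∫₀^∞ ρ²|ψ|² dρ.
∫|ψ|² 4πρ² dρ = A²·(π·λ^3).
Setting this equal to 1 gives A² = 1/(π·λ^3).
Plugging in λ = 5.382 yields A = 0.045187.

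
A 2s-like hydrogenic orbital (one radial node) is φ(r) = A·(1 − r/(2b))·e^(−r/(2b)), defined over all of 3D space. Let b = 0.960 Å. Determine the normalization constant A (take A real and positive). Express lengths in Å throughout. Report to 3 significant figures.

Normalization requires ∫|φ|² 4πr² dr = 1, integrated from 0 to ∞.
Recall ∫₀^∞ r^m e^(−r/β) dr = m!·β^(m+1), the integral (without the A² prefactor) comes out to 8·π·b^3.
Setting this equal to 1 gives A² = 1/(8·π·b^3).
Plugging in b = 0.960 yields A = 0.2121.

A ≈ 0.212 Å^(-3/2)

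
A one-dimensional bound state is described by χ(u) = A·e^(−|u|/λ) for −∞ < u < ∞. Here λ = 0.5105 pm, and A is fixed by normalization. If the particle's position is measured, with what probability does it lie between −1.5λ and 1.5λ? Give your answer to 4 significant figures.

P = ∫_{−1.5λ}^{1.5λ} |χ(u)|² du.
With A² fixed by ∫|χ|² = 1, i.e. A² = (λ)^(−1), substitute and integrate.
By symmetry take twice the u ≥ 0 contribution in numerator and denominator; the 2's cancel. Substituting t = u/λ, A² and the length scale cancel in the ratio: P = ∫_{0}^{1.5} e^(-2·t) dt / ∫_{0}^{∞} e^(-2·t) dt.
With ∫ e^(-2·t) dt = -e^(-2·t)/2 + C, the region integral is 1/2 - e^(-3)/2 and the full one is 1/2.
Taking the ratio, P = 0.95021.

P ≈ 0.9502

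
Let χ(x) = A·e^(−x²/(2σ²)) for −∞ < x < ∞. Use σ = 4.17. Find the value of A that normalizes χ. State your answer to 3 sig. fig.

We need A² ∫|f|² dx = 1, taking the integral from −∞ to ∞.
The integral (without the A² prefactor) comes out to √(π)·σ.
Hence A² = 1/[√(π)·σ].
Substituting σ = 4.17 gives A² = 0.1353, so A = 0.3678.

A ≈ 0.368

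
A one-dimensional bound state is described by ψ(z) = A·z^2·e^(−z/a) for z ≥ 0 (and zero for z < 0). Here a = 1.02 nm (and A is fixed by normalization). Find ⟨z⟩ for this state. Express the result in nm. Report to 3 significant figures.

⟨z⟩ ≈ 2.55 nm

⟨z⟩ = ∫ z |ψ|² dz over the full domain.
With ∫₀^∞ z^5 e^(−αz) dz = 5!/α^6, the ratio of the moment integral to the normalization integral gives ⟨z⟩ = 5·a/2.
With a = 1.02, ⟨z⟩ = 2.550.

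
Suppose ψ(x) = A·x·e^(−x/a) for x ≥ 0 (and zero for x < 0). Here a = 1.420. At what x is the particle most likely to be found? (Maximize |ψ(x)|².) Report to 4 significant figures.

x ≈ 1.420

Differentiate |ψ(x)|² with respect to x and set to zero.
This gives x = a.
With a = 1.420, the most probable position is 1.4200.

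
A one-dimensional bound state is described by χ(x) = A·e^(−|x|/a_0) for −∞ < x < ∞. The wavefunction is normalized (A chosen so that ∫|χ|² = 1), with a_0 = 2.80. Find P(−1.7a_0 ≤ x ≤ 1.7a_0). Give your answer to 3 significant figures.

P ≈ 0.967

P = ∫_{−1.7a_0}^{1.7a_0} |χ(x)|² dx.
Since A² = 1/(a_0), this is the region integral divided by the full normalization integral.
By symmetry take twice the x ≥ 0 contribution in numerator and denominator; the 2's cancel. Substituting u = x/a_0, A² and the length scale cancel in the ratio: P = ∫_{0}^{1.7} e^(-2·u) du / ∫_{0}^{∞} e^(-2·u) du.
Using ∫ e^(-2·u) du = -e^(-2·u)/2, the numerator is 1/2 - e^(-17/5)/2 and the denominator is 1/2.
Evaluating gives P = 0.9666.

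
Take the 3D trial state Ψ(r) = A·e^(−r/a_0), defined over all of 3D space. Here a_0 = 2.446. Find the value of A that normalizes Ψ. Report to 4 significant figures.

A ≈ 0.1475

Normalization requires ∫|Ψ|² 4πr² dr = 1, integrated from 0 to ∞.
(Spherical symmetry: dV = 4πr² dr.)
Recall ∫₀^∞ r^m e^(−r/β) dr = m!·β^(m+1), ∫|Ψ|² 4πr² dr = A²·(π·a_0^3).
So A² = (π·a_0^3)^(−1).
With a_0 = 2.446: A² = 0.021751 and A = 0.14748.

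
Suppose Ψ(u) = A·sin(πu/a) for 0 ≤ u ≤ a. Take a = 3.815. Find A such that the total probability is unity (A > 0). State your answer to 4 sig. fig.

A ≈ 0.7240

The normalization condition is ∫|Ψ|² du = 1 from 0 to a.
Carrying out the integral gives A² · a/2.
Hence A² = 1/[a/2].
Substituting a = 3.815 gives A² = 0.52425, so A = 0.72405.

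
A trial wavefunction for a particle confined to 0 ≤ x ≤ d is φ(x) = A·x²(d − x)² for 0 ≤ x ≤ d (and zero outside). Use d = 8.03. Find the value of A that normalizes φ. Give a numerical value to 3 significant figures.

A ≈ 0.00213

Normalization requires ∫|φ|² dx = 1, integrated from 0 to d.
Expanding the polynomial and integrating term by term, carrying out the integral gives A² · d^9/630.
Hence A² = 1/[d^9/630].
Plugging in d = 8.03 yields A = 0.002130.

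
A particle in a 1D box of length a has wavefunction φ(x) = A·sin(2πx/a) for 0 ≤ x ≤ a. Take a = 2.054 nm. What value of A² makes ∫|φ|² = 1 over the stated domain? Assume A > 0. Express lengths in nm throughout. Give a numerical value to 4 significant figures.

A^2 ≈ 0.9737 nm^(-1)

Normalization requires ∫|φ|² dx = 1, integrated from 0 to a.
With ∫₀^a sin²(nπx/a) dx = a/2, the integral (without the A² prefactor) comes out to a/2.
So A² = (a/2)^(−1).
With a = 2.054: A² = 0.97371 and A = 0.98677.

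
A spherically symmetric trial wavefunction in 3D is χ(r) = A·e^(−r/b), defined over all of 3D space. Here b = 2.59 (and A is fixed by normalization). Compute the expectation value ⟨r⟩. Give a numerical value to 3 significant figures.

⟨r⟩ = ∫ r |χ|² 4πr² dr over the full domain.
Using ∫₀^∞ rⁿ e^(−αr) dr = n!/αⁿ⁺¹, evaluating both integrals, ⟨r⟩ = 3·b/2.
With b = 2.59, ⟨r⟩ = 3.885.

⟨r⟩ ≈ 3.89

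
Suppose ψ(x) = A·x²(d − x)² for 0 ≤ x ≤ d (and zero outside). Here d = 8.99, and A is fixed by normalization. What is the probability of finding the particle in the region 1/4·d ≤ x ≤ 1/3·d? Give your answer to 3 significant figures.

P ≈ 0.0959

The probability is P = ∫ |ψ|² dx over [1/4·d, 1/3·d].
With A² fixed by ∫|ψ|² = 1, i.e. A² = (d^9/630)^(−1), substitute and integrate.
Let u = x/d; then A² and the length scale cancel, so P = ∫_{1/4}^{1/3} u^4·(1 - u)^4 du ÷ ∫_{0}^{1} u^4·(1 - u)^4 du.
With ∫ u^4·(1 - u)^4 du = u^5·(70·u^4 - 315·u^3 + 540·u^2 - 420·u + 126)/630 + C, the region integral is ≈ 0.00015225 and the full one is 1/630.
Evaluating gives P = 0.09592.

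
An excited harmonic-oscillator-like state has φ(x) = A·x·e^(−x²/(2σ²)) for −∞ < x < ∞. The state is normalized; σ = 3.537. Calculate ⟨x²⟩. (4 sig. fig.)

⟨x^2⟩ ≈ 18.77

By definition ⟨x²⟩ = ∫ x^2 |φ(x)|² dx.
Using the Gaussian integral ∫_{−∞}^{∞} e^(−αx²) dx = √(π/α), evaluating both integrals, ⟨x²⟩ = 3·σ^2/2.
With σ = 3.537, ⟨x^2⟩ = 18.766.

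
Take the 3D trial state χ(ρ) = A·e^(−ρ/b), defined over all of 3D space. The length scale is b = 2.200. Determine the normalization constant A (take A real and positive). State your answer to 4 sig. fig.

A ≈ 0.1729

Require ∫ |χ|² 4πρ² dρ = 1 over the whole domain.
(Spherical symmetry: dV = 4πρ² dρ.)
Using ∫₀^∞ ρⁿ e^(−αρ) dρ = n!/αⁿ⁺¹, ∫|χ|² 4πρ² dρ = A²·(π·b^3).
Hence A² = 1/[π·b^3].
Substituting b = 2.200 gives A² = 0.029894, so A = 0.17290.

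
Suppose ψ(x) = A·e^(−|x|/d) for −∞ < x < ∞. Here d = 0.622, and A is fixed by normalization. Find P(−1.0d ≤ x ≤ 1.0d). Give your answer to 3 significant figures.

P = ∫_{−1.0d}^{1.0d} |ψ(x)|² dx.
Since A² = 1/(d), this is the region integral divided by the full normalization integral.
Both integrals are even about x = 0, so only the x ≥ 0 halves are needed (the factors of 2 cancel). Let u = x/d; then A² and the length scale cancel, so P = ∫_{0}^{1.0} e^(-2·u) du ÷ ∫_{0}^{∞} e^(-2·u) du.
Using ∫ e^(-2·u) du = -e^(-2·u)/2, the numerator is 1/2 - e^(-2)/2 and the denominator is 1/2.
Evaluating gives P = 0.8647.

P ≈ 0.865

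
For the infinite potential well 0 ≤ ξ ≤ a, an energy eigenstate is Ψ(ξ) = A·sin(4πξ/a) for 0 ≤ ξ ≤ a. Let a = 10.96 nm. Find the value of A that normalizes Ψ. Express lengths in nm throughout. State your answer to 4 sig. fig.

A ≈ 0.4272 nm^(-1/2)

Normalization requires ∫|Ψ|² dξ = 1, integrated from 0 to a.
With ∫₀^a sin²(nπξ/a) dξ = a/2, the integral (without the A² prefactor) comes out to a/2.
Hence A² = 1/[a/2].
Plugging in a = 10.96 yields A = 0.42718.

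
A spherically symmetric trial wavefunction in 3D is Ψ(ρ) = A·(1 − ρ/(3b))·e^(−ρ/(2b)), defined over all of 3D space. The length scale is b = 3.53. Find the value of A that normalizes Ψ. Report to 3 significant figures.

Require ∫ |Ψ|² 4πρ² dρ = 1 over the whole domain.
The angular integral contributes 4π, leaving ∫₀^∞ ρ²|Ψ|² dρ.
With ∫₀^∞ ρ^4 e^(−αρ) dρ = 4!/α^5, with Ψ = A·(1 − ρ/(3b))·e^(−ρ/(2b)), the integral evaluates to A²·[8·π·b^3/3].
Setting this equal to 1 gives A² = 1/(8·π·b^3/3).
Substituting b = 3.53 gives A² = 0.002714, so A = 0.05209.

A ≈ 0.0521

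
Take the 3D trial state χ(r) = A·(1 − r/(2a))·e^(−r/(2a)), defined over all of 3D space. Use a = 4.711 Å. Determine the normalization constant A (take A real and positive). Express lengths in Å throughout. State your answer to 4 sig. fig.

Normalization requires ∫|χ|² 4πr² dr = 1, integrated from 0 to ∞.
The angular integral contributes 4π, leaving ∫₀^∞ r²|χ|² dr.
Carrying out the integral gives A² · 8·π·a^3.
Setting this equal to 1 gives A² = 1/(8·π·a^3).
Substituting a = 4.711 gives A² = 0.00038056, so A = 0.019508.

A ≈ 0.01951 Å^(-3/2)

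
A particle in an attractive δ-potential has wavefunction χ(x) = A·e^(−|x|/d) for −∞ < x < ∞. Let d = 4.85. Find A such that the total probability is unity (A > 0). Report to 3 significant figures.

A ≈ 0.454

The normalization condition is ∫|χ|² dx = 1 from −∞ to ∞.
Recall ∫₀^∞ x^m e^(−x/β) dx = m!·β^(m+1), carrying out the integral gives A² · d.
Setting this equal to 1 gives A² = 1/(d).
With d = 4.85: A² = 0.2062 and A = 0.4541.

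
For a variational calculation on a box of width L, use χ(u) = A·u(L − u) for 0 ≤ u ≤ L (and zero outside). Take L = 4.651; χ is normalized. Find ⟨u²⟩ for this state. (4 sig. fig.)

⟨u²⟩ = ∫ u^2 |χ|² du over the full domain.
Since the A² factors cancel between numerator and denominator, ⟨u²⟩ = 2·L^2/7.
Putting L = 4.651 gives 6.1805.

⟨u^2⟩ ≈ 6.181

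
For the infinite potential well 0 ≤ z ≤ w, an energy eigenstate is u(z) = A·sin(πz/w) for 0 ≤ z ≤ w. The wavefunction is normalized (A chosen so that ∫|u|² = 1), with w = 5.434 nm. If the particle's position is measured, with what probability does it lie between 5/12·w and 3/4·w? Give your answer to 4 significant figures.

P ≈ 0.5721

|u|² is the probability density, so P = ∫_{5/12·w}^{3/4·w} |u|² dz.
With A² fixed by ∫|u|² = 1, i.e. A² = (w/2)^(−1), substitute and integrate.
Let t = z/w; then A² and the length scale cancel, so P = ∫_{5/12}^{3/4} sin(π·t)^2 dt ÷ ∫_{0}^{1} sin(π·t)^2 dt.
Using ∫ sin(π·t)^2 dt = t/2 - sin(2·π·t)/(4·π), the numerator is 3/(8·π) + 1/6 and the denominator is 1/2.
Evaluating gives P = (9 + 4·π)/(12·π).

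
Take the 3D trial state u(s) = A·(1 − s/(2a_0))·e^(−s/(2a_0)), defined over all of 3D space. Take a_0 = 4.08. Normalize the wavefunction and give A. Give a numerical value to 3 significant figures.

A ≈ 0.0242

Require ∫ |u|² 4πs² ds = 1 over the whole domain.
The angular integral contributes 4π, leaving ∫₀^∞ s²|u|² ds.
The integral (without the A² prefactor) comes out to 8·π·a_0^3.
Setting this equal to 1 gives A² = 1/(8·π·a_0^3).
With a_0 = 4.08: A² = 0.0005858 and A = 0.02420.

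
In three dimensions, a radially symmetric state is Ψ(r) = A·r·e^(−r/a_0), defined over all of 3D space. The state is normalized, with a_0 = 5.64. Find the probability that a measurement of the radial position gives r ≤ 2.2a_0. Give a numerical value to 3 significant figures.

Integrate the radial probability density 4πr²|Ψ|² over r ≤ 2.2a_0.
A² is fixed by ∫₀^∞ 4πr²|Ψ|² dr = 1, i.e. A² = (3·π·a_0^5)^(−1).
Let u = r/a_0; then A², 4π and the length scale all cancel, so P = ∫_{0}^{2.2} u^4·e^(-2·u) du ÷ ∫_{0}^{∞} u^4·e^(-2·u) du.
Using ∫ u^4·e^(-2·u) du = -(u^4/2 + u^3 + 3·u^2/2 + 3·u/2 + 3/4)·e^(-2·u), the numerator is ≈ 0.33661 and the denominator is 3/4.
This evaluates to P = 0.4488.

P ≈ 0.449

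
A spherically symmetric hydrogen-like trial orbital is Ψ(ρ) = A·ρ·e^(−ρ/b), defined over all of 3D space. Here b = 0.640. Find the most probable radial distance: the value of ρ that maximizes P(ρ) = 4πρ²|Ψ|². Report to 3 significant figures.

ρ ≈ 1.28

Set d/dρ [P(ρ) = 4πρ²|Ψ|²] = 0 and solve for ρ > 0.
This gives ρ = 2·b.
With b = 0.640, the most probable radial distance is 1.280.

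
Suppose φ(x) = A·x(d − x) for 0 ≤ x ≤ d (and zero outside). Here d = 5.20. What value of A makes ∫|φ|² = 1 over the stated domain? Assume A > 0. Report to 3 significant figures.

A ≈ 0.0888

The normalization condition is ∫|φ|² dx = 1 from 0 to d.
Expanding the polynomial and integrating term by term, with φ = A·x(d − x), the integral evaluates to A²·[d^5/30].
Setting this equal to 1 gives A² = 1/(d^5/30).
With d = 5.20: A² = 0.007891 and A = 0.08883.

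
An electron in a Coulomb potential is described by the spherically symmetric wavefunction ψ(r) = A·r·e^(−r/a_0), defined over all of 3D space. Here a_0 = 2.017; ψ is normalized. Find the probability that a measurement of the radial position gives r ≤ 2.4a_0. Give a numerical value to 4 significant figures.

P ≈ 0.5237

With dV = 4πr²dr, the probability is ∫|ψ|² dV over r ≤ 2.4a_0.
Normalization gives A² = 1/(3·π·a_0^5).
In terms of u = r/a_0 (A², 4π and the length scale all cancel between numerator and denominator), P = [∫_{0}^{2.4} u^4·e^(-2·u) du] / [∫_{0}^{∞} u^4·e^(-2·u) du].
An antiderivative of u^4·e^(-2·u) is -(u^4/2 + u^3 + 3·u^2/2 + 3·u/2 + 3/4)·e^(-2·u); evaluating from 0 to 2.4 gives ≈ 0.392806, while the full integral is 3/4.
The region integral divided by the full integral gives P = 0.52374.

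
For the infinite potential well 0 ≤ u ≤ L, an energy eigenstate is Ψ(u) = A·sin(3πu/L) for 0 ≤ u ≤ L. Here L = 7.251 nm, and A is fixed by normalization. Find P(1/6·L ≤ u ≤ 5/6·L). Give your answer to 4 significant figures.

P ≈ 0.6667

|Ψ|² is the probability density, so P = ∫_{1/6·L}^{5/6·L} |Ψ|² du.
Since A² = 1/(L/2), this is the region integral divided by the full normalization integral.
In terms of t = u/L (A² and the length scale cancel between numerator and denominator), P = [∫_{1/6}^{5/6} sin(3·π·t)^2 dt] / [∫_{0}^{1} sin(3·π·t)^2 dt].
An antiderivative of sin(3·π·t)^2 is t/2 - sin(6·π·t)/(12·π); evaluating from 1/6 to 5/6 gives 1/3, while the full integral is 1/2.
The result is P = 2/3.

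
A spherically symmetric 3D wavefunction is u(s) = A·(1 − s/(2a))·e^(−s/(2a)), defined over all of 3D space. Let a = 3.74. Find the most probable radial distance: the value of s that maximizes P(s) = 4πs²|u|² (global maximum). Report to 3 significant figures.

s ≈ 19.6

The maximum of P(s) = 4πs²|u|² occurs where its derivative vanishes.
This gives s = a·(√(5) + 3).
With a = 3.74, the most probable radial distance is 19.58.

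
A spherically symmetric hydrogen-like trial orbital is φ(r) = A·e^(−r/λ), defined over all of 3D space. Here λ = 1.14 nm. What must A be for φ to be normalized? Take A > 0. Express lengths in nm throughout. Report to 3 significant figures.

A ≈ 0.464 nm^(-3/2)

We need A² ∫|f|² 4πr² dr = 1, taking the integral from 0 to ∞.
(Spherical symmetry: dV = 4πr² dr.)
With ∫₀^∞ r^2 e^(−αr) dr = 2!/α^3, carrying out the integral gives A² · π·λ^3.
So A² = (π·λ^3)^(−1).
With λ = 1.14: A² = 0.2149 and A = 0.4635.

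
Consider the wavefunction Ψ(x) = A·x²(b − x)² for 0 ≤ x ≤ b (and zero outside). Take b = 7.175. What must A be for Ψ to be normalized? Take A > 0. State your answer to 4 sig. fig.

Require ∫ |Ψ|² dx = 1 over the whole domain.
Expanding the polynomial and integrating term by term, carrying out the integral gives A² · b^9/630.
Setting this equal to 1 gives A² = 1/(b^9/630).
Substituting b = 7.175 gives A² = 0.000012501, so A = 0.0035357.

A ≈ 0.003536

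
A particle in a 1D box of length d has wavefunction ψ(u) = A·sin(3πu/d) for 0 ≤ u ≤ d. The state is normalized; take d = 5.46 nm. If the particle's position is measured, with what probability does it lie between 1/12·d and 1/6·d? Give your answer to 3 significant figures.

P = ∫_{1/12·d}^{1/6·d} |ψ(u)|² du.
The normalization integral ∫|ψ|²du over the whole domain equals d/2·A², and A² cancels in the ratio.
Let t = u/d; then A² and the length scale cancel, so P = ∫_{1/12}^{1/6} sin(3·π·t)^2 dt ÷ ∫_{0}^{1} sin(3·π·t)^2 dt.
An antiderivative of sin(3·π·t)^2 is t/2 - sin(6·π·t)/(12·π); evaluating from 1/12 to 1/6 gives 1/(12·π) + 1/24, while the full integral is 1/2.
Evaluating gives P = (2 + π)/(12·π).

P ≈ 0.136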